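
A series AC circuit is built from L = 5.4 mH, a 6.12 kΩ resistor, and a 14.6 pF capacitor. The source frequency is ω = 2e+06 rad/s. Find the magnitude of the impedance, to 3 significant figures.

X_L = ωL = 10800 Ω
X_C = 1/(ωC) = 34200 Ω
Net reactance X = X_L − X_C = -23400 Ω
Z = 6120 − j23400 Ω
|Z| = √(6120² + 23400²) = 24200 Ω

24200 Ω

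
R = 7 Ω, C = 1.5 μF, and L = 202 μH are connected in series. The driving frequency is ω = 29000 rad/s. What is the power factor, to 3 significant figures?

0.378

X_L = ωL = 5.86 Ω
X_C = 1/(ωC) = 23.0 Ω
Net reactance X = X_L − X_C = -17.1 Ω
Z = 7.00 − j17.1 Ω
|Z| = √(7.00² + 17.1²) = 18.5 Ω
∠Z = arctan(-17.1/7.00) = -67.8°
cos φ = cos(-67.8°) = 0.378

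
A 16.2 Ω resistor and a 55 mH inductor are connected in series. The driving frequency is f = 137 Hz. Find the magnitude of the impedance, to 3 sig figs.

ω = 2πf = 860.8 rad/s
X_L = ωL = 47.3 Ω
Z = 16.2 + j47.3 Ω
|Z| = √(16.2² + 47.3²) = 50.0 Ω

50.0 Ω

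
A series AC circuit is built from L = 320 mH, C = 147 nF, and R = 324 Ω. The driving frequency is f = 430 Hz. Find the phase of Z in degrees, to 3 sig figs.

-78.9°

ω = 2πf = 2702 rad/s
X_L = ωL = 865 Ω
X_C = 1/(ωC) = 2520 Ω
Net reactance X = X_L − X_C = -1650 Ω
Z = 324 − j1650 Ω
|Z| = √(324² + 1650²) = 1680 Ω
∠Z = arctan(-1650/324) = -78.9°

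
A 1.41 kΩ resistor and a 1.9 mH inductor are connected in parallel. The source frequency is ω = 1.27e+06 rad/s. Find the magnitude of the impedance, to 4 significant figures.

1217 Ω

X_L = ωL = 2413 Ω
Parallel: admittances add. Y = 1/R + 1/(jωL)
Y = (0.0007092 − j0.0004144) S
|Y| = 0.0008214 S → |Z| = 1/|Y| = 1217 Ω, ∠Z = −∠Y = 30.30°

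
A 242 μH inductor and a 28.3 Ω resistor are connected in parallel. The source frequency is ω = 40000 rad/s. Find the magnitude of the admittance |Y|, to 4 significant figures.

109.2 mS

X_L = ωL = 9.680 Ω
Parallel: admittances add. Y = 1/R + 1/(jωL)
Y = (0.03534 − j0.1033) S
|Y| = 0.1092 S → |Z| = 1/|Y| = 9.159 Ω, ∠Z = −∠Y = 71.12°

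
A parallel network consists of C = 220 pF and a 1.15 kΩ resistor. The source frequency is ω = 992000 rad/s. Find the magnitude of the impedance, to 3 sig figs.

X_C = 1/(ωC) = 4580 Ω
Parallel: admittances add. Y = 1/R + jωC
Y = (0.000870 + j0.000218) S
|Y| = 0.000897 S → |Z| = 1/|Y| = 1120 Ω, ∠Z = −∠Y = -14.1°

1120 Ω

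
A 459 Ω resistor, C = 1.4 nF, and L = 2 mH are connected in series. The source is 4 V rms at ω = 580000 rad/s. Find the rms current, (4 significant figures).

X_L = ωL = 1160 Ω
X_C = 1/(ωC) = 1232 Ω
Net reactance X = X_L − X_C = -71.53 Ω
Z = 459.0 − j71.53 Ω
|Z| = √(459.0² + 71.53²) = 464.5 Ω
I = V/|Z| = 4/464.5 = 8.611 mA

8.611 mA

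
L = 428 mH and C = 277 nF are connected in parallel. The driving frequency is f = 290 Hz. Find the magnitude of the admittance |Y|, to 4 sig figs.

ω = 2πf = 1822 rad/s
X_L = ωL = 779.9 Ω
X_C = 1/(ωC) = 1981 Ω
Parallel: admittances add. Y = 1/(jωL) + jωC
Y = (0 − j0.0007775) S
|Y| = 0.0007775 S → |Z| = 1/|Y| = 1286 Ω, ∠Z = −∠Y = 90.00°

777.5 μS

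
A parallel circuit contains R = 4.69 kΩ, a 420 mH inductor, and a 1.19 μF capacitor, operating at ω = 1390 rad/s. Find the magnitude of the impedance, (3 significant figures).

4520 Ω

X_L = ωL = 584 Ω
X_C = 1/(ωC) = 605 Ω
Parallel: admittances add. Y = 1/R + 1/(jωL) + jωC
Y = (0.000213 − j5.88e-05) S
|Y| = 0.000221 S → |Z| = 1/|Y| = 4520 Ω, ∠Z = −∠Y = 15.4°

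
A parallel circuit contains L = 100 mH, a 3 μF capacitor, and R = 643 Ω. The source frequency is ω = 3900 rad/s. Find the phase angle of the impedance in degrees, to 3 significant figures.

X_L = ωL = 390 Ω
X_C = 1/(ωC) = 85.5 Ω
Parallel: admittances add. Y = 1/R + 1/(jωL) + jωC
Y = (0.00156 + j0.00914) S
|Y| = 0.00927 S → |Z| = 1/|Y| = 108 Ω, ∠Z = −∠Y = -80.3°

-80.3°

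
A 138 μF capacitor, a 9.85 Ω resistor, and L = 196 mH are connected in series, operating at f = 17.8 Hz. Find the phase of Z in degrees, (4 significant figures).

ω = 2πf = 111.8 rad/s
X_L = ωL = 21.92 Ω
X_C = 1/(ωC) = 64.79 Ω
Net reactance X = X_L − X_C = -42.87 Ω
Z = 9.850 − j42.87 Ω
|Z| = √(9.850² + 42.87²) = 43.99 Ω
∠Z = arctan(-42.87/9.850) = -77.06°

-77.06°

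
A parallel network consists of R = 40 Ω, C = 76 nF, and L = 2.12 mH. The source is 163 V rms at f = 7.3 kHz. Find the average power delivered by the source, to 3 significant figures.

664 W

ω = 2πf = 45870 rad/s
X_L = ωL = 97.2 Ω
X_C = 1/(ωC) = 287 Ω
Parallel: admittances add. Y = 1/R + 1/(jωL) + jωC
Y = (0.0250 − j0.00680) S
|Y| = 0.0259 S → |Z| = 1/|Y| = 38.6 Ω, ∠Z = −∠Y = 15.2°
I = V/|Z| = 4.22 A
P = VI cos φ = 163 × 4.22 × cos(15.2°) = 664 W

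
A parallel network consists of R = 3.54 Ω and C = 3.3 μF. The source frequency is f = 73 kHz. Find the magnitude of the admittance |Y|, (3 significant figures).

1.54 S

ω = 2πf = 458700 rad/s
X_C = 1/(ωC) = 0.661 Ω
Parallel: admittances add. Y = 1/R + jωC
Y = (0.282 + j1.51) S
|Y| = 1.54 S → |Z| = 1/|Y| = 0.649 Ω, ∠Z = −∠Y = -79.4°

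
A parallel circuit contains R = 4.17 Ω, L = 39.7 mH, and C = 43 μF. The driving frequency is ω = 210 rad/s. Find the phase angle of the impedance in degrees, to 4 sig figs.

24.82°

X_L = ωL = 8.337 Ω
X_C = 1/(ωC) = 110.7 Ω
Parallel: admittances add. Y = 1/R + 1/(jωL) + jωC
Y = (0.2398 − j0.1109) S
|Y| = 0.2642 S → |Z| = 1/|Y| = 3.785 Ω, ∠Z = −∠Y = 24.82°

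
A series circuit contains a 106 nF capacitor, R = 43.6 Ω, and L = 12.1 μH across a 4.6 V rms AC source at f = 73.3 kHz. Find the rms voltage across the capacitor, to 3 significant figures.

ω = 2πf = 460600 rad/s
X_L = ωL = 5.57 Ω
X_C = 1/(ωC) = 20.5 Ω
Net reactance X = X_L − X_C = -14.9 Ω
Z = 43.6 − j14.9 Ω
|Z| = √(43.6² + 14.9²) = 46.1 Ω
I = V/|Z| = 99.8 mA
V_C = I·|Z_C| = 0.0998 × 20.5 = 2.04 V

2.04 V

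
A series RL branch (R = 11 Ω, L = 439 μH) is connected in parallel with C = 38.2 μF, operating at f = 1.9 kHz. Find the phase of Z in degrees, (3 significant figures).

ω = 2πf = 11940 rad/s
X_L = ωL = 5.24 Ω
X_C = 1/(ωC) = 2.19 Ω
Branch 1 (R+jX_L): Z₁ = 11.0 + j5.24 Ω, |Z₁| = 12.2 Ω
Branch 2 (−jX_C): Z₂ = −j2.19 Ω
Parallel: Z = Z₁Z₂/(Z₁+Z₂), |Z| = 2.34 Ω, ∠Z = -80.0°

-80.0°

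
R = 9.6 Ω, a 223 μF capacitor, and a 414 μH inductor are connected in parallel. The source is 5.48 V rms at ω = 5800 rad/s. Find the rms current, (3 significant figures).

X_L = ωL = 2.40 Ω
X_C = 1/(ωC) = 0.773 Ω
Parallel: admittances add. Y = 1/R + 1/(jωL) + jωC
Y = (0.104 + j0.877) S
|Y| = 0.883 S → |Z| = 1/|Y| = 1.13 Ω, ∠Z = −∠Y = -83.2°
I = V/|Z| = 5.48/1.13 = 4.84 A

4.84 A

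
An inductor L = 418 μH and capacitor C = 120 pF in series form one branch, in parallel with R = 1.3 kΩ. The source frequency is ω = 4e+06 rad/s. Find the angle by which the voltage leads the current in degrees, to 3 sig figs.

-72.4°

X_L = ωL = 1670 Ω
X_C = 1/(ωC) = 2080 Ω
Branch 1: Z₁ = R = 1300 Ω
Branch 2 (series LC): Z₂ = j(X_L − X_C) = −j411 Ω
Parallel: Z = Z₁Z₂/(Z₁+Z₂), |Z| = 392 Ω, ∠Z = -72.4°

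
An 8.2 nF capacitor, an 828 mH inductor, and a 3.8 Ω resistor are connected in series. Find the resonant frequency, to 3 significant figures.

1.93 kHz

ω₀ = 1/√(LC) = 1/√(0.828 × 8.2e-09) = 12140 rad/s
f₀ = ω₀/(2π) = 1.93 kHz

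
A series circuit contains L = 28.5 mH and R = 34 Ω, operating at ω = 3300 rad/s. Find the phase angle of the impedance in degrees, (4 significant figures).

70.12°

X_L = ωL = 94.05 Ω
Z = 34.00 + j94.05 Ω
|Z| = √(34.00² + 94.05²) = 100.0 Ω
∠Z = arctan(94.05/34.00) = 70.12°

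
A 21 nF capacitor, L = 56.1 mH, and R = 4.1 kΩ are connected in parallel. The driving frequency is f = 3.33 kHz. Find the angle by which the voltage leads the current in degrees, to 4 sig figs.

ω = 2πf = 20920 rad/s
X_L = ωL = 1174 Ω
X_C = 1/(ωC) = 2276 Ω
Parallel: admittances add. Y = 1/R + 1/(jωL) + jωC
Y = (0.0002439 − j0.0004126) S
|Y| = 0.0004793 S → |Z| = 1/|Y| = 2087 Ω, ∠Z = −∠Y = 59.41°

59.41°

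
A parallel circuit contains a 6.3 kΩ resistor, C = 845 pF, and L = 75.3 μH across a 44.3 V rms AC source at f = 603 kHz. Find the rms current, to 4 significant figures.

ω = 2πf = 3.789e+06 rad/s
X_L = ωL = 285.3 Ω
X_C = 1/(ωC) = 312.4 Ω
Parallel: admittances add. Y = 1/R + 1/(jωL) + jωC
Y = (0.0001587 − j0.0003037) S
|Y| = 0.0003426 S → |Z| = 1/|Y| = 2919 Ω, ∠Z = −∠Y = 62.40°
I = V/|Z| = 44.3/2919 = 15.18 mA

15.18 mA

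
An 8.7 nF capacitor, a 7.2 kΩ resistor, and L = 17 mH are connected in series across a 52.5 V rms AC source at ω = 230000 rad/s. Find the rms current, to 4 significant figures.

6.590 mA

X_L = ωL = 3910 Ω
X_C = 1/(ωC) = 499.8 Ω
Net reactance X = X_L − X_C = 3410 Ω
Z = 7200 + j3410 Ω
|Z| = √(7200² + 3410²) = 7967 Ω
I = V/|Z| = 52.5/7967 = 6.590 mA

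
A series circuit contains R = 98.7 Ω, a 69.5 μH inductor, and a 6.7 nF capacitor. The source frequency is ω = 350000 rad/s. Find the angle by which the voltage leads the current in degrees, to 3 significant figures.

-76.2°

X_L = ωL = 24.3 Ω
X_C = 1/(ωC) = 426 Ω
Net reactance X = X_L − X_C = -402 Ω
Z = 98.7 − j402 Ω
|Z| = √(98.7² + 402²) = 414 Ω
∠Z = arctan(-402/98.7) = -76.2°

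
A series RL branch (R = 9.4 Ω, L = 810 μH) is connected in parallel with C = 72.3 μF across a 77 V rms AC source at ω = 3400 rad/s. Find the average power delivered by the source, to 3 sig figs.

X_L = ωL = 2.75 Ω
X_C = 1/(ωC) = 4.07 Ω
Branch 1 (R+jX_L): Z₁ = 9.40 + j2.75 Ω, |Z₁| = 9.80 Ω
Branch 2 (−jX_C): Z₂ = −j4.07 Ω
Parallel: Z = Z₁Z₂/(Z₁+Z₂), |Z| = 4.20 Ω, ∠Z = -65.7°
I = V/|Z| = 18.3 A
P = VI cos φ = 77 × 18.3 × cos(-65.7°) = 581 W

581 W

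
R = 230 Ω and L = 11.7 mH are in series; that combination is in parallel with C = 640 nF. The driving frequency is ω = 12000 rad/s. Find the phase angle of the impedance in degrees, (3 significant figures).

-61.1°

X_L = ωL = 140 Ω
X_C = 1/(ωC) = 130 Ω
Branch 1 (R+jX_L): Z₁ = 230 + j140 Ω, |Z₁| = 269 Ω
Branch 2 (−jX_C): Z₂ = −j130 Ω
Parallel: Z = Z₁Z₂/(Z₁+Z₂), |Z| = 152 Ω, ∠Z = -61.1°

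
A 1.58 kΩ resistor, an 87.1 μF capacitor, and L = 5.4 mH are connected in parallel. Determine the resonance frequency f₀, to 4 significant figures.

ω₀ = 1/√(LC) = 1/√(0.0054 × 8.71e-05) = 1458 rad/s
f₀ = ω₀/(2π) = 232.1 Hz

232.1 Hz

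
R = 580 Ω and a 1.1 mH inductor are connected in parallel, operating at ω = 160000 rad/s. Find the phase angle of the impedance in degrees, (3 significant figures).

X_L = ωL = 176 Ω
Parallel: admittances add. Y = 1/R + 1/(jωL)
Y = (0.00172 − j0.00568) S
|Y| = 0.00594 S → |Z| = 1/|Y| = 168 Ω, ∠Z = −∠Y = 73.1°

73.1°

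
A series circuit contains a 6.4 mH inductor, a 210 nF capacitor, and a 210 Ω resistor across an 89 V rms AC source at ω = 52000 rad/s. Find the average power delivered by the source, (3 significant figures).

X_L = ωL = 333 Ω
X_C = 1/(ωC) = 91.6 Ω
Net reactance X = X_L − X_C = 241 Ω
Z = 210 + j241 Ω
|Z| = √(210² + 241²) = 320 Ω
∠Z = arctan(241/210) = 49.0°
I = V/|Z| = 278 mA
P = VI cos φ = 89 × 0.278 × cos(49.0°) = 16.3 W

16.3 W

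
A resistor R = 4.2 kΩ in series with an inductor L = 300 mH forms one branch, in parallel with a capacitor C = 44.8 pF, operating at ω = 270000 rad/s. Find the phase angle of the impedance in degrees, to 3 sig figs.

18.7°

X_L = ωL = 81000 Ω
X_C = 1/(ωC) = 82700 Ω
Branch 1 (R+jX_L): Z₁ = 4200 + j81000 Ω, |Z₁| = 81100 Ω
Branch 2 (−jX_C): Z₂ = −j82700 Ω
Parallel: Z = Z₁Z₂/(Z₁+Z₂), |Z| = 1.48e+06 Ω, ∠Z = 18.7°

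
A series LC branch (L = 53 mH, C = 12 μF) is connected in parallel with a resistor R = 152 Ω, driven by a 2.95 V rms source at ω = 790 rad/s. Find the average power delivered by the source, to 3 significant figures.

57.3 mW

X_L = ωL = 41.9 Ω
X_C = 1/(ωC) = 105 Ω
Branch 1: Z₁ = R = 152 Ω
Branch 2 (series LC): Z₂ = j(X_L − X_C) = −j63.6 Ω
Parallel: Z = Z₁Z₂/(Z₁+Z₂), |Z| = 58.7 Ω, ∠Z = -67.3°
I = V/|Z| = 50.3 mA
P = VI cos φ = 2.95 × 0.0503 × cos(-67.3°) = 57.3 mW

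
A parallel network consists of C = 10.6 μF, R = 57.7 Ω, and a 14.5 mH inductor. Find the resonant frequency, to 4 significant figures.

ω₀ = 1/√(LC) = 1/√(0.0145 × 1.06e-05) = 2551 rad/s
f₀ = ω₀/(2π) = 406.0 Hz

406.0 Hz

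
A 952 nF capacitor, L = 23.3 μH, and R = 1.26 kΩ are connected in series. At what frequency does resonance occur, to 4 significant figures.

33.79 kHz

ω₀ = 1/√(LC) = 1/√(2.33e-05 × 9.52e-07) = 212300 rad/s
f₀ = ω₀/(2π) = 33.79 kHz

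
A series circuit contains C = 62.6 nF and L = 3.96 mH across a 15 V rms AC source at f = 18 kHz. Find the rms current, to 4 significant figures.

48.92 mA

ω = 2πf = 113100 rad/s
X_L = ωL = 447.9 Ω
X_C = 1/(ωC) = 141.2 Ω
Net reactance X = X_L − X_C = 306.6 Ω
Z = j306.6 Ω
|Z| = √(0² + 306.6²) = 306.6 Ω
I = V/|Z| = 15/306.6 = 48.92 mA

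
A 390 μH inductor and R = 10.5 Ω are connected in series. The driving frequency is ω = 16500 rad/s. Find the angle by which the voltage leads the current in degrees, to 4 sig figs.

31.50°

X_L = ωL = 6.435 Ω
Z = 10.50 + j6.435 Ω
|Z| = √(10.50² + 6.435²) = 12.31 Ω
∠Z = arctan(6.435/10.50) = 31.50°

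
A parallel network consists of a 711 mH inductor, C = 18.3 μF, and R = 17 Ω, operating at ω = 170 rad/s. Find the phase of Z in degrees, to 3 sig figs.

5.02°

X_L = ωL = 121 Ω
X_C = 1/(ωC) = 321 Ω
Parallel: admittances add. Y = 1/R + 1/(jωL) + jωC
Y = (0.0588 − j0.00516) S
|Y| = 0.0590 S → |Z| = 1/|Y| = 16.9 Ω, ∠Z = −∠Y = 5.02°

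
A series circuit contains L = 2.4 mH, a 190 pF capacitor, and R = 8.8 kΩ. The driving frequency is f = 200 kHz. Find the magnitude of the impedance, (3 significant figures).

8880 Ω

ω = 2πf = 1.257e+06 rad/s
X_L = ωL = 3020 Ω
X_C = 1/(ωC) = 4190 Ω
Net reactance X = X_L − X_C = -1170 Ω
Z = 8800 − j1170 Ω
|Z| = √(8800² + 1170²) = 8880 Ω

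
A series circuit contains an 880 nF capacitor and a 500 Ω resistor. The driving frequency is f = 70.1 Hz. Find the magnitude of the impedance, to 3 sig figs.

ω = 2πf = 440.5 rad/s
X_C = 1/(ωC) = 2580 Ω
Z = 500 − j2580 Ω
|Z| = √(500² + 2580²) = 2630 Ω

2630 Ω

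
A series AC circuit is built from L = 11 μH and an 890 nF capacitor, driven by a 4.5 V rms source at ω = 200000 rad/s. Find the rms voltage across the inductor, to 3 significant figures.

X_L = ωL = 2.20 Ω
X_C = 1/(ωC) = 5.62 Ω
Net reactance X = X_L − X_C = -3.42 Ω
Z = − j3.42 Ω
|Z| = √(0² + 3.42²) = 3.42 Ω
I = V/|Z| = 1.32 A
V_L = I·|Z_L| = 1.32 × 2.20 = 2.90 V

2.90 V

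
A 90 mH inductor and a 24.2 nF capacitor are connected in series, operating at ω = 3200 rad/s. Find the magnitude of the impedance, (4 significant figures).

12630 Ω

X_L = ωL = 288.0 Ω
X_C = 1/(ωC) = 12910 Ω
Net reactance X = X_L − X_C = -12630 Ω
Z = − j12630 Ω
|Z| = √(0² + 12630²) = 12630 Ω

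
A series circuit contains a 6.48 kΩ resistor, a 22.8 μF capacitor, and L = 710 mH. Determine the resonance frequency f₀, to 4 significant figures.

ω₀ = 1/√(LC) = 1/√(0.71 × 2.28e-05) = 248.5 rad/s
f₀ = ω₀/(2π) = 39.56 Hz

39.56 Hz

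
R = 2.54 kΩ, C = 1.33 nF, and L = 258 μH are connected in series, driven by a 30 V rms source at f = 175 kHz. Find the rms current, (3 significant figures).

11.7 mA

ω = 2πf = 1.1e+06 rad/s
X_L = ωL = 284 Ω
X_C = 1/(ωC) = 684 Ω
Net reactance X = X_L − X_C = -400 Ω
Z = 2540 − j400 Ω
|Z| = √(2540² + 400²) = 2570 Ω
I = V/|Z| = 30/2570 = 11.7 mA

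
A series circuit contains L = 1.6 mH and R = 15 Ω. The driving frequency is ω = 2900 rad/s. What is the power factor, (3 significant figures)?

X_L = ωL = 4.64 Ω
Z = 15.0 + j4.64 Ω
|Z| = √(15.0² + 4.64²) = 15.7 Ω
∠Z = arctan(4.64/15.0) = 17.2°
cos φ = cos(17.2°) = 0.955

0.955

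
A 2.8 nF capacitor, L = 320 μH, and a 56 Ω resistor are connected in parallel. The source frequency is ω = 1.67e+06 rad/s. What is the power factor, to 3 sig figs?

X_L = ωL = 534 Ω
X_C = 1/(ωC) = 214 Ω
Parallel: admittances add. Y = 1/R + 1/(jωL) + jωC
Y = (0.0179 + j0.00280) S
|Y| = 0.0181 S → |Z| = 1/|Y| = 55.3 Ω, ∠Z = −∠Y = -8.93°
cos φ = cos(-8.93°) = 0.988

0.988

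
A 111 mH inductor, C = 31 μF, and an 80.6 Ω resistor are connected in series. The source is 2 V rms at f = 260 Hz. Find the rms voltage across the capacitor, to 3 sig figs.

0.219 V

ω = 2πf = 1634 rad/s
X_L = ωL = 181 Ω
X_C = 1/(ωC) = 19.7 Ω
Net reactance X = X_L − X_C = 162 Ω
Z = 80.6 + j162 Ω
|Z| = √(80.6² + 162²) = 181 Ω
I = V/|Z| = 11.1 mA
V_C = I·|Z_C| = 0.0111 × 19.7 = 0.219 V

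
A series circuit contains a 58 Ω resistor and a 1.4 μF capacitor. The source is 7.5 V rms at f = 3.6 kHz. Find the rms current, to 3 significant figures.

ω = 2πf = 22620 rad/s
X_C = 1/(ωC) = 31.6 Ω
Z = 58.0 − j31.6 Ω
|Z| = √(58.0² + 31.6²) = 66.0 Ω
I = V/|Z| = 7.5/66.0 = 114 mA

114 mA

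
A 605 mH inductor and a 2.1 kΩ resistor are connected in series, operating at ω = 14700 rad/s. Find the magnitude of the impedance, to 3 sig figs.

X_L = ωL = 8890 Ω
Z = 2100 + j8890 Ω
|Z| = √(2100² + 8890²) = 9140 Ω

9140 Ω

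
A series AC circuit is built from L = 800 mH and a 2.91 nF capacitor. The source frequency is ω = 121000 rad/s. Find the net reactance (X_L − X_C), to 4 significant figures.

93960 Ω

X_L = ωL = 96800 Ω
X_C = 1/(ωC) = 2840 Ω
X = 96800 − 2840 = 93960 Ω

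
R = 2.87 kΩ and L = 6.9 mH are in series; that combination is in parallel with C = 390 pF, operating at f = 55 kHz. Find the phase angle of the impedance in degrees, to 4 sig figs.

ω = 2πf = 345600 rad/s
X_L = ωL = 2384 Ω
X_C = 1/(ωC) = 7420 Ω
Branch 1 (R+jX_L): Z₁ = 2870 + j2384 Ω, |Z₁| = 3731 Ω
Branch 2 (−jX_C): Z₂ = −j7420 Ω
Parallel: Z = Z₁Z₂/(Z₁+Z₂), |Z| = 4777 Ω, ∠Z = 10.04°

10.04°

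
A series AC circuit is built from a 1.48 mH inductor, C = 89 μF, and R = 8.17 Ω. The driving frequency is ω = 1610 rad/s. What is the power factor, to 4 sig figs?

0.8716

X_L = ωL = 2.383 Ω
X_C = 1/(ωC) = 6.979 Ω
Net reactance X = X_L − X_C = -4.596 Ω
Z = 8.170 − j4.596 Ω
|Z| = √(8.170² + 4.596²) = 9.374 Ω
∠Z = arctan(-4.596/8.170) = -29.36°
cos φ = cos(-29.36°) = 0.8716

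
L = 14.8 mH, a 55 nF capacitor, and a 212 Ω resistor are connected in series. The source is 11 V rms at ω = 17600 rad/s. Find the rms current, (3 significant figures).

13.7 mA

X_L = ωL = 260 Ω
X_C = 1/(ωC) = 1030 Ω
Net reactance X = X_L − X_C = -773 Ω
Z = 212 − j773 Ω
|Z| = √(212² + 773²) = 801 Ω
I = V/|Z| = 11/801 = 13.7 mA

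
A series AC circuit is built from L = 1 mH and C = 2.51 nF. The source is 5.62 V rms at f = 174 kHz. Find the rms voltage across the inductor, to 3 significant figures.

ω = 2πf = 1.093e+06 rad/s
X_L = ωL = 1090 Ω
X_C = 1/(ωC) = 364 Ω
Net reactance X = X_L − X_C = 729 Ω
Z = j729 Ω
|Z| = √(0² + 729²) = 729 Ω
I = V/|Z| = 7.71 mA
V_L = I·|Z_L| = 0.00771 × 1090 = 8.43 V

8.43 V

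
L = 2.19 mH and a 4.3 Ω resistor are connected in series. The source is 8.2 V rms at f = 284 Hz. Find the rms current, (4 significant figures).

1.411 A

ω = 2πf = 1784 rad/s
X_L = ωL = 3.908 Ω
Z = 4.300 + j3.908 Ω
|Z| = √(4.300² + 3.908²) = 5.810 Ω
I = V/|Z| = 8.2/5.810 = 1.411 A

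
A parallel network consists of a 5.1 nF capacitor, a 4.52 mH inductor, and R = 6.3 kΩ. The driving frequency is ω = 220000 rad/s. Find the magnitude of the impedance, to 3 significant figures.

5080 Ω

X_L = ωL = 994 Ω
X_C = 1/(ωC) = 891 Ω
Parallel: admittances add. Y = 1/R + 1/(jωL) + jωC
Y = (0.000159 + j0.000116) S
|Y| = 0.000197 S → |Z| = 1/|Y| = 5080 Ω, ∠Z = −∠Y = -36.2°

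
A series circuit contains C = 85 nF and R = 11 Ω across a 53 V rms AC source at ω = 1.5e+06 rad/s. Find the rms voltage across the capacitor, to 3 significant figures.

X_C = 1/(ωC) = 7.84 Ω
Z = 11.0 − j7.84 Ω
|Z| = √(11.0² + 7.84²) = 13.5 Ω
I = V/|Z| = 3.92 A
V_C = I·|Z_C| = 3.92 × 7.84 = 30.8 V

30.8 V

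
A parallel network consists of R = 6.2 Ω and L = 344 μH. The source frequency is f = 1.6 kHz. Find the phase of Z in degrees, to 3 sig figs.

60.8°

ω = 2πf = 10050 rad/s
X_L = ωL = 3.46 Ω
Parallel: admittances add. Y = 1/R + 1/(jωL)
Y = (0.161 − j0.289) S
|Y| = 0.331 S → |Z| = 1/|Y| = 3.02 Ω, ∠Z = −∠Y = 60.8°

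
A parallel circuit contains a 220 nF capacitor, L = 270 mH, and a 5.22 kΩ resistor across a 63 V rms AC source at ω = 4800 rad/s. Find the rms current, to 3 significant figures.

21.6 mA

X_L = ωL = 1300 Ω
X_C = 1/(ωC) = 947 Ω
Parallel: admittances add. Y = 1/R + 1/(jωL) + jωC
Y = (0.000192 + j0.000284) S
|Y| = 0.000343 S → |Z| = 1/|Y| = 2920 Ω, ∠Z = −∠Y = -56.0°
I = V/|Z| = 63/2920 = 21.6 mA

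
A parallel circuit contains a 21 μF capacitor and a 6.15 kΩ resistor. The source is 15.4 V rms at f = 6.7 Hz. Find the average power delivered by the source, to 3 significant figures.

38.6 mW

ω = 2πf = 42.10 rad/s
X_C = 1/(ωC) = 1130 Ω
Parallel: admittances add. Y = 1/R + jωC
Y = (0.000163 + j0.000884) S
|Y| = 0.000899 S → |Z| = 1/|Y| = 1110 Ω, ∠Z = −∠Y = -79.6°
I = V/|Z| = 13.8 mA
P = VI cos φ = 15.4 × 0.0138 × cos(-79.6°) = 38.6 mW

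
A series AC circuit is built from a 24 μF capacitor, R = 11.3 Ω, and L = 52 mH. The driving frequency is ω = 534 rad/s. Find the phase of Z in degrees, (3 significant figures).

X_L = ωL = 27.8 Ω
X_C = 1/(ωC) = 78.0 Ω
Net reactance X = X_L − X_C = -50.3 Ω
Z = 11.3 − j50.3 Ω
|Z| = √(11.3² + 50.3²) = 51.5 Ω
∠Z = arctan(-50.3/11.3) = -77.3°

-77.3°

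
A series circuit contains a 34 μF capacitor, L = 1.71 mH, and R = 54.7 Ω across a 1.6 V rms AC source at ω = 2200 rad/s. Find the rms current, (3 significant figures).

28.8 mA

X_L = ωL = 3.76 Ω
X_C = 1/(ωC) = 13.4 Ω
Net reactance X = X_L − X_C = -9.61 Ω
Z = 54.7 − j9.61 Ω
|Z| = √(54.7² + 9.61²) = 55.5 Ω
I = V/|Z| = 1.6/55.5 = 28.8 mA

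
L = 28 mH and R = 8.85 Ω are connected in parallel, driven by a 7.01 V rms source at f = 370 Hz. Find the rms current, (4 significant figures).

799.4 mA

ω = 2πf = 2325 rad/s
X_L = ωL = 65.09 Ω
Parallel: admittances add. Y = 1/R + 1/(jωL)
Y = (0.1130 − j0.01536) S
|Y| = 0.1140 S → |Z| = 1/|Y| = 8.769 Ω, ∠Z = −∠Y = 7.742°
I = V/|Z| = 7.01/8.769 = 799.4 mA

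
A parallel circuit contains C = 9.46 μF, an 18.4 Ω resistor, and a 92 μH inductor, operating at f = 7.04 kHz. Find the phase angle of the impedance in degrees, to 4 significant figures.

-72.53°

ω = 2πf = 44230 rad/s
X_L = ωL = 4.069 Ω
X_C = 1/(ωC) = 2.390 Ω
Parallel: admittances add. Y = 1/R + 1/(jωL) + jωC
Y = (0.05435 + j0.1727) S
|Y| = 0.1811 S → |Z| = 1/|Y| = 5.523 Ω, ∠Z = −∠Y = -72.53°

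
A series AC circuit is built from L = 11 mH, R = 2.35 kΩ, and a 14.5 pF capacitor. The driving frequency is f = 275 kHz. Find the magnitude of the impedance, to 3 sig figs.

21000 Ω

ω = 2πf = 1.728e+06 rad/s
X_L = ωL = 19000 Ω
X_C = 1/(ωC) = 39900 Ω
Net reactance X = X_L − X_C = -20900 Ω
Z = 2350 − j20900 Ω
|Z| = √(2350² + 20900²) = 21000 Ω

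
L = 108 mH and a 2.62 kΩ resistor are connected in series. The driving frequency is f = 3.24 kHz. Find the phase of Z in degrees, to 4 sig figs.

40.00°

ω = 2πf = 20360 rad/s
X_L = ωL = 2199 Ω
Z = 2620 + j2199 Ω
|Z| = √(2620² + 2199²) = 3420 Ω
∠Z = arctan(2199/2620) = 40.00°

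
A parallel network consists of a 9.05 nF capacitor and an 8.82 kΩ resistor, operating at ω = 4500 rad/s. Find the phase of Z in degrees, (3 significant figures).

-19.8°

X_C = 1/(ωC) = 24600 Ω
Parallel: admittances add. Y = 1/R + jωC
Y = (0.000113 + j4.07e-05) S
|Y| = 0.000120 S → |Z| = 1/|Y| = 8300 Ω, ∠Z = −∠Y = -19.8°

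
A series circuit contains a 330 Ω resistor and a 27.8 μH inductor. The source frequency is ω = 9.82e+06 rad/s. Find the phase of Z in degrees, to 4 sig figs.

39.60°

X_L = ωL = 273.0 Ω
Z = 330.0 + j273.0 Ω
|Z| = √(330.0² + 273.0²) = 428.3 Ω
∠Z = arctan(273.0/330.0) = 39.60°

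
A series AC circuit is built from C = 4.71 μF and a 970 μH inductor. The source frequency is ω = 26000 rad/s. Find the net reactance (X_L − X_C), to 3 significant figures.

17.1 Ω

X_L = ωL = 25.2 Ω
X_C = 1/(ωC) = 8.17 Ω
X = 25.2 − 8.17 = 17.1 Ω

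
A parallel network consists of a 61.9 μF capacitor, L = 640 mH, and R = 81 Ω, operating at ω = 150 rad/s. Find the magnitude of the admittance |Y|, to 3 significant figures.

12.4 mS

X_L = ωL = 96.0 Ω
X_C = 1/(ωC) = 108 Ω
Parallel: admittances add. Y = 1/R + 1/(jωL) + jωC
Y = (0.0123 − j0.00113) S
|Y| = 0.0124 S → |Z| = 1/|Y| = 80.7 Ω, ∠Z = −∠Y = 5.24°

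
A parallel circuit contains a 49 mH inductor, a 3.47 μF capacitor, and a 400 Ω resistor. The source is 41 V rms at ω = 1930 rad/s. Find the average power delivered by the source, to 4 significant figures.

X_L = ωL = 94.57 Ω
X_C = 1/(ωC) = 149.3 Ω
Parallel: admittances add. Y = 1/R + 1/(jωL) + jωC
Y = (0.002500 − j0.003877) S
|Y| = 0.004613 S → |Z| = 1/|Y| = 216.8 Ω, ∠Z = −∠Y = 57.19°
I = V/|Z| = 189.1 mA
P = VI cos φ = 41 × 0.1891 × cos(57.19°) = 4.203 W

4.203 W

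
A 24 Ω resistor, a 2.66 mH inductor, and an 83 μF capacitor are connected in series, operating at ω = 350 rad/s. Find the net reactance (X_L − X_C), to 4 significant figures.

-33.49 Ω

X_L = ωL = 0.9310 Ω
X_C = 1/(ωC) = 34.42 Ω
X = 0.9310 − 34.42 = -33.49 Ω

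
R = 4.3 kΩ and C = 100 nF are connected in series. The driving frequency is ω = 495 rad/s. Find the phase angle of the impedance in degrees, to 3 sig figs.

-78.0°

X_C = 1/(ωC) = 20200 Ω
Z = 4300 − j20200 Ω
|Z| = √(4300² + 20200²) = 20700 Ω
∠Z = arctan(-20200/4300) = -78.0°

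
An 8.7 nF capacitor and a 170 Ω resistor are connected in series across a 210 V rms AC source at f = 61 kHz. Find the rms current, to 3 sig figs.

609 mA

ω = 2πf = 383300 rad/s
X_C = 1/(ωC) = 300 Ω
Z = 170 − j300 Ω
|Z| = √(170² + 300²) = 345 Ω
I = V/|Z| = 210/345 = 609 mA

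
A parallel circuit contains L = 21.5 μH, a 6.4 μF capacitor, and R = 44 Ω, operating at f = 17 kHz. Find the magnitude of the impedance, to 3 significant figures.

ω = 2πf = 106800 rad/s
X_L = ωL = 2.30 Ω
X_C = 1/(ωC) = 1.46 Ω
Parallel: admittances add. Y = 1/R + 1/(jωL) + jωC
Y = (0.0227 + j0.248) S
|Y| = 0.249 S → |Z| = 1/|Y| = 4.01 Ω, ∠Z = −∠Y = -84.8°

4.01 Ω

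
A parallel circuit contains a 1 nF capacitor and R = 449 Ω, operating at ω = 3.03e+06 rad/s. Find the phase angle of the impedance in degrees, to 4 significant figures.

X_C = 1/(ωC) = 330.0 Ω
Parallel: admittances add. Y = 1/R + jωC
Y = (0.002227 + j0.003030) S
|Y| = 0.003760 S → |Z| = 1/|Y| = 265.9 Ω, ∠Z = −∠Y = -53.68°

-53.68°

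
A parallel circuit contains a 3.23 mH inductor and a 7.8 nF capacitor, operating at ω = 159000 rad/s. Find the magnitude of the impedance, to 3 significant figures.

X_L = ωL = 514 Ω
X_C = 1/(ωC) = 806 Ω
Parallel: admittances add. Y = 1/(jωL) + jωC
Y = (0 − j0.000707) S
|Y| = 0.000707 S → |Z| = 1/|Y| = 1410 Ω, ∠Z = −∠Y = 90.0°

1410 Ω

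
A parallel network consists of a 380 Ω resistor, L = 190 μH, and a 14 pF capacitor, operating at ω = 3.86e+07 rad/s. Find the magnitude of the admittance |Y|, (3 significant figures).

2.66 mS

X_L = ωL = 7330 Ω
X_C = 1/(ωC) = 1850 Ω
Parallel: admittances add. Y = 1/R + 1/(jωL) + jωC
Y = (0.00263 + j0.000404) S
|Y| = 0.00266 S → |Z| = 1/|Y| = 376 Ω, ∠Z = −∠Y = -8.73°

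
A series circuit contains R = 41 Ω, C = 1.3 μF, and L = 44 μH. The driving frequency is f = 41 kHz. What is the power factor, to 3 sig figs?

ω = 2πf = 257600 rad/s
X_L = ωL = 11.3 Ω
X_C = 1/(ωC) = 2.99 Ω
Net reactance X = X_L − X_C = 8.35 Ω
Z = 41.0 + j8.35 Ω
|Z| = √(41.0² + 8.35²) = 41.8 Ω
∠Z = arctan(8.35/41.0) = 11.5°
cos φ = cos(11.5°) = 0.980

0.980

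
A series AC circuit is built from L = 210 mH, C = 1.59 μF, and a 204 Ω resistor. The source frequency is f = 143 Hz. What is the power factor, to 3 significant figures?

ω = 2πf = 898.5 rad/s
X_L = ωL = 189 Ω
X_C = 1/(ωC) = 700 Ω
Net reactance X = X_L − X_C = -511 Ω
Z = 204 − j511 Ω
|Z| = √(204² + 511²) = 550 Ω
∠Z = arctan(-511/204) = -68.2°
cos φ = cos(-68.2°) = 0.371

0.371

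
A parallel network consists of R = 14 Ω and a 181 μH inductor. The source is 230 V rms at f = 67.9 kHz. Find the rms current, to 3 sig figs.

ω = 2πf = 426600 rad/s
X_L = ωL = 77.2 Ω
Parallel: admittances add. Y = 1/R + 1/(jωL)
Y = (0.0714 − j0.0130) S
|Y| = 0.0726 S → |Z| = 1/|Y| = 13.8 Ω, ∠Z = −∠Y = 10.3°
I = V/|Z| = 230/13.8 = 16.7 A

16.7 A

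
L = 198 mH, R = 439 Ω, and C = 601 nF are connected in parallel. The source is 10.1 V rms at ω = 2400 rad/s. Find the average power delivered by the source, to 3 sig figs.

X_L = ωL = 475 Ω
X_C = 1/(ωC) = 693 Ω
Parallel: admittances add. Y = 1/R + 1/(jωL) + jωC
Y = (0.00228 − j0.000662) S
|Y| = 0.00237 S → |Z| = 1/|Y| = 422 Ω, ∠Z = −∠Y = 16.2°
I = V/|Z| = 24.0 mA
P = VI cos φ = 10.1 × 0.0240 × cos(16.2°) = 232 mW

232 mW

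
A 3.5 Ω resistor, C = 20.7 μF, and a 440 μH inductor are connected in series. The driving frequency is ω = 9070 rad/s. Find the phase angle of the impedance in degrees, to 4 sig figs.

-20.88°

X_L = ωL = 3.991 Ω
X_C = 1/(ωC) = 5.326 Ω
Net reactance X = X_L − X_C = -1.335 Ω
Z = 3.500 − j1.335 Ω
|Z| = √(3.500² + 1.335²) = 3.746 Ω
∠Z = arctan(-1.335/3.500) = -20.88°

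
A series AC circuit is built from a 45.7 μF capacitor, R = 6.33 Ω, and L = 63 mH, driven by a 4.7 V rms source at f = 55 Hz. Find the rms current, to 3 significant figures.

ω = 2πf = 345.6 rad/s
X_L = ωL = 21.8 Ω
X_C = 1/(ωC) = 63.3 Ω
Net reactance X = X_L − X_C = -41.5 Ω
Z = 6.33 − j41.5 Ω
|Z| = √(6.33² + 41.5²) = 42.0 Ω
I = V/|Z| = 4.7/42.0 = 112 mA

112 mA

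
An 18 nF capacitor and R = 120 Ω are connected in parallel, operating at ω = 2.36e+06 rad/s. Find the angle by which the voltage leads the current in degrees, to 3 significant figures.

X_C = 1/(ωC) = 23.5 Ω
Parallel: admittances add. Y = 1/R + jωC
Y = (0.00833 + j0.0425) S
|Y| = 0.0433 S → |Z| = 1/|Y| = 23.1 Ω, ∠Z = −∠Y = -78.9°

-78.9°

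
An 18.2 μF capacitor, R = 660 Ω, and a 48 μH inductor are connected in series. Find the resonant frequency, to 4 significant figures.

5.385 kHz

ω₀ = 1/√(LC) = 1/√(4.8e-05 × 1.82e-05) = 33830 rad/s
f₀ = ω₀/(2π) = 5.385 kHz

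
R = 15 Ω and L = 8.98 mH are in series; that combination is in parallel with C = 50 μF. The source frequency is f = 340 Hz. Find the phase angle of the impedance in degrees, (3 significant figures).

-71.2°

ω = 2πf = 2136 rad/s
X_L = ωL = 19.2 Ω
X_C = 1/(ωC) = 9.36 Ω
Branch 1 (R+jX_L): Z₁ = 15.0 + j19.2 Ω, |Z₁| = 24.4 Ω
Branch 2 (−jX_C): Z₂ = −j9.36 Ω
Parallel: Z = Z₁Z₂/(Z₁+Z₂), |Z| = 12.7 Ω, ∠Z = -71.2°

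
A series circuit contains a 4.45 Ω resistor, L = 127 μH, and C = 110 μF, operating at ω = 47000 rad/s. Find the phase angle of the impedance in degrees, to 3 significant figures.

X_L = ωL = 5.97 Ω
X_C = 1/(ωC) = 0.193 Ω
Net reactance X = X_L − X_C = 5.78 Ω
Z = 4.45 + j5.78 Ω
|Z| = √(4.45² + 5.78²) = 7.29 Ω
∠Z = arctan(5.78/4.45) = 52.4°

52.4°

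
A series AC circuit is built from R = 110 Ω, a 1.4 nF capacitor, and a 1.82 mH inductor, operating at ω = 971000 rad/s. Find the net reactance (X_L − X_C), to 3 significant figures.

X_L = ωL = 1770 Ω
X_C = 1/(ωC) = 736 Ω
X = 1770 − 736 = 1030 Ω

1030 Ω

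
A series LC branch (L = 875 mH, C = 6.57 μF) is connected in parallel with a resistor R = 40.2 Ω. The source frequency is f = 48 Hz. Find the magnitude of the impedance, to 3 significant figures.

ω = 2πf = 301.6 rad/s
X_L = ωL = 264 Ω
X_C = 1/(ωC) = 505 Ω
Branch 1: Z₁ = R = 40.2 Ω
Branch 2 (series LC): Z₂ = j(X_L − X_C) = −j241 Ω
Parallel: Z = Z₁Z₂/(Z₁+Z₂), |Z| = 39.7 Ω, ∠Z = -9.48°

39.7 Ω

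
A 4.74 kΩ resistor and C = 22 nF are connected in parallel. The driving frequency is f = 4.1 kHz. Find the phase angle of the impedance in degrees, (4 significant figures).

-69.58°

ω = 2πf = 25760 rad/s
X_C = 1/(ωC) = 1764 Ω
Parallel: admittances add. Y = 1/R + jωC
Y = (0.0002110 + j0.0005667) S
|Y| = 0.0006047 S → |Z| = 1/|Y| = 1654 Ω, ∠Z = −∠Y = -69.58°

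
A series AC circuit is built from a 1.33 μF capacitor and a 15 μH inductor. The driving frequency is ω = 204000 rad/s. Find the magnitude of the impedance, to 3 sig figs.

0.626 Ω

X_L = ωL = 3.06 Ω
X_C = 1/(ωC) = 3.69 Ω
Net reactance X = X_L − X_C = -0.626 Ω
Z = − j0.626 Ω
|Z| = √(0² + 0.626²) = 0.626 Ω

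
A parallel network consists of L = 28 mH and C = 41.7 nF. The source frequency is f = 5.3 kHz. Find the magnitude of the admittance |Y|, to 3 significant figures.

ω = 2πf = 33300 rad/s
X_L = ωL = 932 Ω
X_C = 1/(ωC) = 720 Ω
Parallel: admittances add. Y = 1/(jωL) + jωC
Y = (0 + j0.000316) S
|Y| = 0.000316 S → |Z| = 1/|Y| = 3160 Ω, ∠Z = −∠Y = -90.0°

316 μS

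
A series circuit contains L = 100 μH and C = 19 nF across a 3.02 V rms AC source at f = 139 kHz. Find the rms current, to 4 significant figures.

ω = 2πf = 873400 rad/s
X_L = ωL = 87.34 Ω
X_C = 1/(ωC) = 60.26 Ω
Net reactance X = X_L − X_C = 27.07 Ω
Z = j27.07 Ω
|Z| = √(0² + 27.07²) = 27.07 Ω
I = V/|Z| = 3.02/27.07 = 111.5 mA

111.5 mA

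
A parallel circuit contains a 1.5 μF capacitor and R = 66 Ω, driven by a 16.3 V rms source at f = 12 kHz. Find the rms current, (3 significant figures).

1.86 A

ω = 2πf = 75400 rad/s
X_C = 1/(ωC) = 8.84 Ω
Parallel: admittances add. Y = 1/R + jωC
Y = (0.0152 + j0.113) S
|Y| = 0.114 S → |Z| = 1/|Y| = 8.76 Ω, ∠Z = −∠Y = -82.4°
I = V/|Z| = 16.3/8.76 = 1.86 A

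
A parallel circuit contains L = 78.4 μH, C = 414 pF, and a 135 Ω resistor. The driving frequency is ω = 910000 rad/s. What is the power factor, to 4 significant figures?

0.4772

X_L = ωL = 71.34 Ω
X_C = 1/(ωC) = 2654 Ω
Parallel: admittances add. Y = 1/R + 1/(jωL) + jωC
Y = (0.007407 − j0.01364) S
|Y| = 0.01552 S → |Z| = 1/|Y| = 64.43 Ω, ∠Z = −∠Y = 61.49°
cos φ = cos(61.49°) = 0.4772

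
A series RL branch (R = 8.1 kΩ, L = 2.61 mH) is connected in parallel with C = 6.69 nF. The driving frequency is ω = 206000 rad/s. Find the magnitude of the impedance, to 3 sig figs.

727 Ω

X_L = ωL = 538 Ω
X_C = 1/(ωC) = 726 Ω
Branch 1 (R+jX_L): Z₁ = 8100 + j538 Ω, |Z₁| = 8120 Ω
Branch 2 (−jX_C): Z₂ = −j726 Ω
Parallel: Z = Z₁Z₂/(Z₁+Z₂), |Z| = 727 Ω, ∠Z = -84.9°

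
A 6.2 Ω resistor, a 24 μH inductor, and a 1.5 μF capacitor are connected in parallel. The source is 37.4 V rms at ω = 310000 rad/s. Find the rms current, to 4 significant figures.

X_L = ωL = 7.440 Ω
X_C = 1/(ωC) = 2.151 Ω
Parallel: admittances add. Y = 1/R + 1/(jωL) + jωC
Y = (0.1613 + j0.3306) S
|Y| = 0.3678 S → |Z| = 1/|Y| = 2.719 Ω, ∠Z = −∠Y = -63.99°
I = V/|Z| = 37.4/2.719 = 13.76 A

13.76 A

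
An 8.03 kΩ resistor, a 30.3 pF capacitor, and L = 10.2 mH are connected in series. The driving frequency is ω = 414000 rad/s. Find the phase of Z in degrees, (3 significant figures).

X_L = ωL = 4220 Ω
X_C = 1/(ωC) = 79700 Ω
Net reactance X = X_L − X_C = -75500 Ω
Z = 8030 − j75500 Ω
|Z| = √(8030² + 75500²) = 75900 Ω
∠Z = arctan(-75500/8030) = -83.9°

-83.9°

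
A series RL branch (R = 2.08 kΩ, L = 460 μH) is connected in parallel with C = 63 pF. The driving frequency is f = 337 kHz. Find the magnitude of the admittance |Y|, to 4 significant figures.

397.6 μS

ω = 2πf = 2.117e+06 rad/s
X_L = ωL = 974.0 Ω
X_C = 1/(ωC) = 7496 Ω
Branch 1 (R+jX_L): Z₁ = 2080 + j974.0 Ω, |Z₁| = 2297 Ω
Branch 2 (−jX_C): Z₂ = −j7496 Ω
Parallel: Z = Z₁Z₂/(Z₁+Z₂), |Z| = 2515 Ω, ∠Z = 7.405°
|Y| = 1/|Z| = 397.6 μS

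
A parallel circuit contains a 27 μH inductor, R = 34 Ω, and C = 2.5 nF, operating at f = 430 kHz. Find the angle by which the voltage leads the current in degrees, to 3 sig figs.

13.3°

ω = 2πf = 2.702e+06 rad/s
X_L = ωL = 72.9 Ω
X_C = 1/(ωC) = 148 Ω
Parallel: admittances add. Y = 1/R + 1/(jωL) + jωC
Y = (0.0294 − j0.00695) S
|Y| = 0.0302 S → |Z| = 1/|Y| = 33.1 Ω, ∠Z = −∠Y = 13.3°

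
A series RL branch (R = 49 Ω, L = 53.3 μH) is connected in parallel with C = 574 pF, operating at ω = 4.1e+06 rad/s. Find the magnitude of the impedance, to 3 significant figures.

449 Ω

X_L = ωL = 219 Ω
X_C = 1/(ωC) = 425 Ω
Branch 1 (R+jX_L): Z₁ = 49.0 + j219 Ω, |Z₁| = 224 Ω
Branch 2 (−jX_C): Z₂ = −j425 Ω
Parallel: Z = Z₁Z₂/(Z₁+Z₂), |Z| = 449 Ω, ∠Z = 64.0°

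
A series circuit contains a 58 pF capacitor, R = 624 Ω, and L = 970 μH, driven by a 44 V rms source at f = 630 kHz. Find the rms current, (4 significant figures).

ω = 2πf = 3.958e+06 rad/s
X_L = ωL = 3840 Ω
X_C = 1/(ωC) = 4356 Ω
Net reactance X = X_L − X_C = -516.0 Ω
Z = 624.0 − j516.0 Ω
|Z| = √(624.0² + 516.0²) = 809.7 Ω
I = V/|Z| = 44/809.7 = 54.34 mA

54.34 mA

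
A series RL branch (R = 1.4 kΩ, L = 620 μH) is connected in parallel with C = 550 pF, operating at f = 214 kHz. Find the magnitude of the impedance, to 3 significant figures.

1480 Ω

ω = 2πf = 1.345e+06 rad/s
X_L = ωL = 834 Ω
X_C = 1/(ωC) = 1350 Ω
Branch 1 (R+jX_L): Z₁ = 1400 + j834 Ω, |Z₁| = 1630 Ω
Branch 2 (−jX_C): Z₂ = −j1350 Ω
Parallel: Z = Z₁Z₂/(Z₁+Z₂), |Z| = 1480 Ω, ∠Z = -38.9°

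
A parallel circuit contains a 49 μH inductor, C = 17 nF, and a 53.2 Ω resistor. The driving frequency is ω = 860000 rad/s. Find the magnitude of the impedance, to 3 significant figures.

47.9 Ω

X_L = ωL = 42.1 Ω
X_C = 1/(ωC) = 68.4 Ω
Parallel: admittances add. Y = 1/R + 1/(jωL) + jωC
Y = (0.0188 − j0.00911) S
|Y| = 0.0209 S → |Z| = 1/|Y| = 47.9 Ω, ∠Z = −∠Y = 25.9°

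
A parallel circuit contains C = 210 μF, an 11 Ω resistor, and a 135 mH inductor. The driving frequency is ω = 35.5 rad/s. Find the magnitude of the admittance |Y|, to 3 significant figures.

221 mS

X_L = ωL = 4.79 Ω
X_C = 1/(ωC) = 134 Ω
Parallel: admittances add. Y = 1/R + 1/(jωL) + jωC
Y = (0.0909 − j0.201) S
|Y| = 0.221 S → |Z| = 1/|Y| = 4.53 Ω, ∠Z = −∠Y = 65.7°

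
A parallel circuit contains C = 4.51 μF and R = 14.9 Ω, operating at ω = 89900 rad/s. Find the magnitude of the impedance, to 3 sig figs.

2.43 Ω

X_C = 1/(ωC) = 2.47 Ω
Parallel: admittances add. Y = 1/R + jωC
Y = (0.0671 + j0.405) S
|Y| = 0.411 S → |Z| = 1/|Y| = 2.43 Ω, ∠Z = −∠Y = -80.6°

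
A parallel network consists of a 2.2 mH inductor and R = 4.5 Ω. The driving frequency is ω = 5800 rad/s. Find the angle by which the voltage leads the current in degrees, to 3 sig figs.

19.4°

X_L = ωL = 12.8 Ω
Parallel: admittances add. Y = 1/R + 1/(jωL)
Y = (0.222 − j0.0784) S
|Y| = 0.236 S → |Z| = 1/|Y| = 4.24 Ω, ∠Z = −∠Y = 19.4°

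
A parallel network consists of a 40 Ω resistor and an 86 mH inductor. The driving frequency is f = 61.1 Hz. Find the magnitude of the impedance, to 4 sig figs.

25.46 Ω

ω = 2πf = 383.9 rad/s
X_L = ωL = 33.02 Ω
Parallel: admittances add. Y = 1/R + 1/(jωL)
Y = (0.02500 − j0.03029) S
|Y| = 0.03927 S → |Z| = 1/|Y| = 25.46 Ω, ∠Z = −∠Y = 50.46°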